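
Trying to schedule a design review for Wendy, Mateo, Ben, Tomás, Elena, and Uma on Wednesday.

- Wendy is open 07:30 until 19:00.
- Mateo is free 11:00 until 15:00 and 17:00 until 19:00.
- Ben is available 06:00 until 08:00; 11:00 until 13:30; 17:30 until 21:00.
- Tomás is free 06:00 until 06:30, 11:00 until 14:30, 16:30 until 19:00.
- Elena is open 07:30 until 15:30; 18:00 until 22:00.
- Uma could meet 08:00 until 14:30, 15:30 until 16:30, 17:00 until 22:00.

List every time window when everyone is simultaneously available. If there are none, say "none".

11:00-13:30, 18:00-19:00

Wendy ∩ Mateo: 11:00-15:00, 17:00-19:00.
Wendy ∩ Mateo ∩ Ben: 11:00-13:30, 17:30-19:00.
Wendy ∩ Mateo ∩ Ben ∩ Tomás: 11:00-13:30, 17:30-19:00.
Wendy ∩ Mateo ∩ Ben ∩ Tomás ∩ Elena: 11:00-13:30, 18:00-19:00.
Wendy ∩ Mateo ∩ Ben ∩ Tomás ∩ Elena ∩ Uma: 11:00-13:30, 18:00-19:00.
So the common availability across everyone is 11:00-13:30, 18:00-19:00.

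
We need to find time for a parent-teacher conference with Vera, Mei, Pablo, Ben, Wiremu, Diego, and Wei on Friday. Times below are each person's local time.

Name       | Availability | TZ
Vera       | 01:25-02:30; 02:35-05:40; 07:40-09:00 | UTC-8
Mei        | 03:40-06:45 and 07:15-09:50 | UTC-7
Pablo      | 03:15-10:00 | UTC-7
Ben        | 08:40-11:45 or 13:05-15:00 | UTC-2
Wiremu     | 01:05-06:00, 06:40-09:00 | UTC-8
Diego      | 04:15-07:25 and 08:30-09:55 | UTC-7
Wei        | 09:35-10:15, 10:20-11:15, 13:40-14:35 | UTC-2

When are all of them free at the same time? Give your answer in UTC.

11:35-12:15, 12:20-13:15, 15:40-16:35

Vera in UTC: 09:25-10:30, 10:35-13:40, 15:40-17:00 (add 8h to convert from UTC-8).
Mei in UTC: 10:40-13:45, 14:15-16:50 (add 7h to convert from UTC-7).
Pablo in UTC: 10:15-17:00 (add 7h to convert from UTC-7).
Ben in UTC: 10:40-13:45, 15:05-17:00 (add 2h to convert from UTC-2).
Wiremu in UTC: 09:05-14:00, 14:40-17:00 (add 8h to convert from UTC-8).
Diego in UTC: 11:15-14:25, 15:30-16:55 (add 7h to convert from UTC-7).
Wei in UTC: 11:35-12:15, 12:20-13:15, 15:40-16:35 (add 2h to convert from UTC-2).
Vera ∩ Mei: 10:40-13:40, 15:40-16:50.
Vera ∩ Mei ∩ Pablo: 10:40-13:40, 15:40-16:50.
Vera ∩ Mei ∩ Pablo ∩ Ben: 10:40-13:40, 15:40-16:50.
Vera ∩ Mei ∩ Pablo ∩ Ben ∩ Wiremu: 10:40-13:40, 15:40-16:50.
Vera ∩ Mei ∩ Pablo ∩ Ben ∩ Wiremu ∩ Diego: 11:15-13:40, 15:40-16:50.
Vera ∩ Mei ∩ Pablo ∩ Ben ∩ Wiremu ∩ Diego ∩ Wei: 11:35-12:15, 12:20-13:15, 15:40-16:35.
Those are the intersection windows.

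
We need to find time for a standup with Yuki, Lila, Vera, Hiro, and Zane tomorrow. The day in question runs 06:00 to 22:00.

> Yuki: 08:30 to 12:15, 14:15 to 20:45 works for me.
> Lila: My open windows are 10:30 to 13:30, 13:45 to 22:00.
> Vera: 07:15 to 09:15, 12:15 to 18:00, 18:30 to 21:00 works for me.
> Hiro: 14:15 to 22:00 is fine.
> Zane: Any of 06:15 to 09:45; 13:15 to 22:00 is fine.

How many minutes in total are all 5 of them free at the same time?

360

Yuki ∩ Lila: 10:30-12:15, 14:15-20:45.
Yuki ∩ Lila ∩ Vera: 14:15-18:00, 18:30-20:45.
Yuki ∩ Lila ∩ Vera ∩ Hiro: 14:15-18:00, 18:30-20:45.
Yuki ∩ Lila ∩ Vera ∩ Hiro ∩ Zane: 14:15-18:00, 18:30-20:45.
So the common availability across everyone is 14:15-18:00, 18:30-20:45.
Summing the common windows: 225 + 135 = 360 minutes.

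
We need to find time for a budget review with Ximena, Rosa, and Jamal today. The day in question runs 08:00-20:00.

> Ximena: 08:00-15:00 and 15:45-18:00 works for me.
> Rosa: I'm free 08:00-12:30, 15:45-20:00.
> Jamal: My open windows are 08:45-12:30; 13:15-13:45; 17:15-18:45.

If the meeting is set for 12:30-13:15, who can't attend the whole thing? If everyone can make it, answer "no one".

Ximena: free for 12:30-13:15. Rosa: not fully free for 12:30-13:15. Jamal: not fully free for 12:30-13:15.

Jamal, Rosa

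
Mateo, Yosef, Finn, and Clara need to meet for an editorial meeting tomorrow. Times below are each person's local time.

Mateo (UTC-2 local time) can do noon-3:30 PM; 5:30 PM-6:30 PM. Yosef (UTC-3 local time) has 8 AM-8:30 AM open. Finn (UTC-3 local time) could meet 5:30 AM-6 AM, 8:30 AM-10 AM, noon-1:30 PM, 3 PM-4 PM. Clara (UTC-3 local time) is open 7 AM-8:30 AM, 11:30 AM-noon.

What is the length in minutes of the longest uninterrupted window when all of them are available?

Mateo in UTC: 14:00-17:30, 19:30-20:30 (add 2h to convert from UTC-2).
Yosef in UTC: 11:00-11:30 (add 3h to convert from UTC-3).
Finn in UTC: 08:30-09:00, 11:30-13:00, 15:00-16:30, 18:00-19:00 (add 3h to convert from UTC-3).
Clara in UTC: 10:00-11:30, 14:30-15:00 (add 3h to convert from UTC-3).
Mateo ∩ Yosef: ∅.
Mateo ∩ Yosef ∩ Finn: ∅.
Mateo ∩ Yosef ∩ Finn ∩ Clara: ∅.
There is no time when everyone is free.
No common window exists, so the longest block is 0 minutes.

0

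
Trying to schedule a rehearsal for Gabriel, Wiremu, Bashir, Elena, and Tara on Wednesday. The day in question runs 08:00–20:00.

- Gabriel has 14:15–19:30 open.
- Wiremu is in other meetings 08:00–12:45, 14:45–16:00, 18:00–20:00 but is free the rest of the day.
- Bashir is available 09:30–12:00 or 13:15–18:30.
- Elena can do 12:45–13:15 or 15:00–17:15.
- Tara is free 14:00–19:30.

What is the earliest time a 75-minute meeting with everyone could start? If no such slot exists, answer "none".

Gabriel free: 14:15-19:30.
Wiremu free: 12:45-14:45, 16:00-18:00 (invert busy blocks within the working day).
Bashir free: 09:30-12:00, 13:15-18:30.
Elena free: 12:45-13:15, 15:00-17:15.
Tara free: 14:00-19:30.
Gabriel ∩ Wiremu: 14:15-14:45, 16:00-18:00.
Gabriel ∩ Wiremu ∩ Bashir: 14:15-14:45, 16:00-18:00.
Gabriel ∩ Wiremu ∩ Bashir ∩ Elena: 16:00-17:15.
Gabriel ∩ Wiremu ∩ Bashir ∩ Elena ∩ Tara: 16:00-17:15.
The first common window of at least 75 minutes is 16:00-17:15, so the earliest start is 16:00.

16:00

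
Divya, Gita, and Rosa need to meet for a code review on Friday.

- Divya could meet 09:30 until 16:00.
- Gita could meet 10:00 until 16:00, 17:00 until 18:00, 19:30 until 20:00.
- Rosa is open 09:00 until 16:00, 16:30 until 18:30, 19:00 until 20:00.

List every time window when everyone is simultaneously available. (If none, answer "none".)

Divya ∩ Gita: 10:00-16:00.
Divya ∩ Gita ∩ Rosa: 10:00-16:00.

10:00-16:00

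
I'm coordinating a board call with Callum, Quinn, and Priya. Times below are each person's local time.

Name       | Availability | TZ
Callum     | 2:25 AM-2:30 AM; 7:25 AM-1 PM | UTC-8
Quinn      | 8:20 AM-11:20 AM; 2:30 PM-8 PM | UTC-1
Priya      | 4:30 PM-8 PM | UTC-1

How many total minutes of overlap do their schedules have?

Callum in UTC: 10:25-10:30, 15:25-21:00 (add 8h to convert from UTC-8).
Quinn in UTC: 09:20-12:20, 15:30-21:00 (add 1h to convert from UTC-1).
Priya in UTC: 17:30-21:00 (add 1h to convert from UTC-1).
Callum ∩ Quinn: 10:25-10:30, 15:30-21:00.
Callum ∩ Quinn ∩ Priya: 17:30-21:00.
That's a single block of 210 minutes.

210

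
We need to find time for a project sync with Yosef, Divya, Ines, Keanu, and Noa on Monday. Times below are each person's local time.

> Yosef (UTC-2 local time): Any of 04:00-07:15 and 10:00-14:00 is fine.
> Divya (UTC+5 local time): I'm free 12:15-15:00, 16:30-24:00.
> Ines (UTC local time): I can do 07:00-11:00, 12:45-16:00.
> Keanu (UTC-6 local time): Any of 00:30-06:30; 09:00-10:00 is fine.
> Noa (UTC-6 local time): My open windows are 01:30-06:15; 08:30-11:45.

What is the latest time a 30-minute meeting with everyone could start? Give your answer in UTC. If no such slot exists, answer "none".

Yosef in UTC: 06:00-09:15, 12:00-16:00 (add 2h to convert from UTC-2).
Divya in UTC: 07:15-10:00, 11:30-19:00 (subtract 5h to convert from UTC+5).
Ines in UTC: 07:00-11:00, 12:45-16:00.
Keanu in UTC: 06:30-12:30, 15:00-16:00 (add 6h to convert from UTC-6).
Noa in UTC: 07:30-12:15, 14:30-17:45 (add 6h to convert from UTC-6).
Yosef ∩ Divya: 07:15-09:15, 12:00-16:00.
Yosef ∩ Divya ∩ Ines: 07:15-09:15, 12:45-16:00.
Yosef ∩ Divya ∩ Ines ∩ Keanu: 07:15-09:15, 15:00-16:00.
Yosef ∩ Divya ∩ Ines ∩ Keanu ∩ Noa: 07:30-09:15, 15:00-16:00.
The last common window of at least 30 minutes is 15:00-16:00; a 30-minute meeting can start as late as 15:30 and still end by 16:00.

15:30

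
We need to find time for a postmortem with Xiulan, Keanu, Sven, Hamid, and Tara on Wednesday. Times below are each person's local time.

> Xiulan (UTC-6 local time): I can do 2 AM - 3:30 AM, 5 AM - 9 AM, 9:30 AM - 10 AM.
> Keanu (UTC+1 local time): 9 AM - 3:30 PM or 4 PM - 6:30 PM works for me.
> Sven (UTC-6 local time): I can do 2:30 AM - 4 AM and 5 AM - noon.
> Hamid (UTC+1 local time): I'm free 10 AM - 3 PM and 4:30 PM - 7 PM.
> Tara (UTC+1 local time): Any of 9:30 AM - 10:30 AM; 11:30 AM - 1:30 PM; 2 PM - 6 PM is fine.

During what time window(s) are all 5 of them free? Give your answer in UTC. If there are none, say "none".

Xiulan in UTC: 08:00-09:30, 11:00-15:00, 15:30-16:00 (add 6h to convert from UTC-6).
Keanu in UTC: 08:00-14:30, 15:00-17:30 (subtract 1h to convert from UTC+1).
Sven in UTC: 08:30-10:00, 11:00-18:00 (add 6h to convert from UTC-6).
Hamid in UTC: 09:00-14:00, 15:30-18:00 (subtract 1h to convert from UTC+1).
Tara in UTC: 08:30-09:30, 10:30-12:30, 13:00-17:00 (subtract 1h to convert from UTC+1).
Xiulan ∩ Keanu: 08:00-09:30, 11:00-14:30, 15:30-16:00.
Xiulan ∩ Keanu ∩ Sven: 08:30-09:30, 11:00-14:30, 15:30-16:00.
Xiulan ∩ Keanu ∩ Sven ∩ Hamid: 09:00-09:30, 11:00-14:00, 15:30-16:00.
Xiulan ∩ Keanu ∩ Sven ∩ Hamid ∩ Tara: 09:00-09:30, 11:00-12:30, 13:00-14:00, 15:30-16:00.

09:00-09:30, 11:00-12:30, 13:00-14:00, 15:30-16:00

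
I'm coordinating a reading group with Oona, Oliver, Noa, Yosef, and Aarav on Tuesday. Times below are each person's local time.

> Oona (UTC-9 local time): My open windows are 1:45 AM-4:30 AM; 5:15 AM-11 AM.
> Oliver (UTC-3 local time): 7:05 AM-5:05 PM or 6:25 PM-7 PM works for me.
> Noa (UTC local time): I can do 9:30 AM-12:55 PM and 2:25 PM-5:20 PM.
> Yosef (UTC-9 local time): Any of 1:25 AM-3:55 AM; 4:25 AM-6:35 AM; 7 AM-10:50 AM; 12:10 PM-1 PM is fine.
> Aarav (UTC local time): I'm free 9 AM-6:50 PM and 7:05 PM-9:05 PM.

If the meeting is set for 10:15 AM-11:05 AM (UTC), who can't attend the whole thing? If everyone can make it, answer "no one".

Oona in UTC: 10:45-13:30, 14:15-20:00 (add 9h to convert from UTC-9).
Oliver in UTC: 10:05-20:05, 21:25-22:00 (add 3h to convert from UTC-3).
Noa in UTC: 09:30-12:55, 14:25-17:20.
Yosef in UTC: 10:25-12:55, 13:25-15:35, 16:00-19:50, 21:10-22:00 (add 9h to convert from UTC-9).
Aarav in UTC: 09:00-18:50, 19:05-21:05.
Oona: not fully free for 10:15-11:05. Oliver: free for 10:15-11:05. Noa: free for 10:15-11:05. Yosef: not fully free for 10:15-11:05. Aarav: free for 10:15-11:05.

Oona, Yosef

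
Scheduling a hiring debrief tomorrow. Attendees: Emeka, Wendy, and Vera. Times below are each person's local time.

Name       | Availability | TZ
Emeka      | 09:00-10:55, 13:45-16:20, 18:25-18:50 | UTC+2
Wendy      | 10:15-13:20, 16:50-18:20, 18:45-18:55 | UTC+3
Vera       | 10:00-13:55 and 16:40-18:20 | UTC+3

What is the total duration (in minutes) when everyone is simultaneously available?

130

Emeka in UTC: 07:00-08:55, 11:45-14:20, 16:25-16:50 (subtract 2h to convert from UTC+2).
Wendy in UTC: 07:15-10:20, 13:50-15:20, 15:45-15:55 (subtract 3h to convert from UTC+3).
Vera in UTC: 07:00-10:55, 13:40-15:20 (subtract 3h to convert from UTC+3).
Emeka ∩ Wendy: 07:15-08:55, 13:50-14:20.
Emeka ∩ Wendy ∩ Vera: 07:15-08:55, 13:50-14:20.
Summing the common windows: 100 + 30 = 130 minutes.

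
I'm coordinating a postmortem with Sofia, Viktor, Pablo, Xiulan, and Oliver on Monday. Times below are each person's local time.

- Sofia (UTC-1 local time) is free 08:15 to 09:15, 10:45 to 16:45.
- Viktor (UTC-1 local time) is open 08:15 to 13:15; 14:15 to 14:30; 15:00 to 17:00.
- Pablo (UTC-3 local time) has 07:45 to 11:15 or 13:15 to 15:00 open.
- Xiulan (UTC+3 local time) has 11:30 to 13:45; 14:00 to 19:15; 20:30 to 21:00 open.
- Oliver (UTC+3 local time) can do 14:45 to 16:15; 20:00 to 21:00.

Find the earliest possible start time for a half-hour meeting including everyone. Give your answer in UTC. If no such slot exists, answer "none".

Sofia in UTC: 09:15-10:15, 11:45-17:45 (add 1h to convert from UTC-1).
Viktor in UTC: 09:15-14:15, 15:15-15:30, 16:00-18:00 (add 1h to convert from UTC-1).
Pablo in UTC: 10:45-14:15, 16:15-18:00 (add 3h to convert from UTC-3).
Xiulan in UTC: 08:30-10:45, 11:00-16:15, 17:30-18:00 (subtract 3h to convert from UTC+3).
Oliver in UTC: 11:45-13:15, 17:00-18:00 (subtract 3h to convert from UTC+3).
Sofia ∩ Viktor: 09:15-10:15, 11:45-14:15, 15:15-15:30, 16:00-17:45.
Sofia ∩ Viktor ∩ Pablo: 11:45-14:15, 16:15-17:45.
Sofia ∩ Viktor ∩ Pablo ∩ Xiulan: 11:45-14:15, 17:30-17:45.
Sofia ∩ Viktor ∩ Pablo ∩ Xiulan ∩ Oliver: 11:45-13:15, 17:30-17:45.
Those are the intersection windows.
The first common window of at least 30 minutes is 11:45-13:15, so the earliest start is 11:45.

11:45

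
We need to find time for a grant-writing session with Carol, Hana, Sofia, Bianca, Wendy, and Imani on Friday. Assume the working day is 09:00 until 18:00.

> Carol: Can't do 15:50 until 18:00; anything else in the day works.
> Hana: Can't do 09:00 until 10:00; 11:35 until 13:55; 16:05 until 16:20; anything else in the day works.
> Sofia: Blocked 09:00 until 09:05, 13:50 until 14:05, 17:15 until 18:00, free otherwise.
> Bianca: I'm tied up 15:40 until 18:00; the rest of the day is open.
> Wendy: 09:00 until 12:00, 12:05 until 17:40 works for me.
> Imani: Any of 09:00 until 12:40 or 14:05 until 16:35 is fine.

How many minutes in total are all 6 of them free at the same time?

190

Carol free: 09:00-15:50 (invert busy blocks within the working day).
Hana free: 10:00-11:35, 13:55-16:05, 16:20-18:00 (invert busy blocks within the working day).
Sofia free: 09:05-13:50, 14:05-17:15 (invert busy blocks within the working day).
Bianca free: 09:00-15:40 (invert busy blocks within the working day).
Wendy free: 09:00-12:00, 12:05-17:40.
Imani free: 09:00-12:40, 14:05-16:35.
Carol ∩ Hana: 10:00-11:35, 13:55-15:50.
Carol ∩ Hana ∩ Sofia: 10:00-11:35, 14:05-15:50.
Carol ∩ Hana ∩ Sofia ∩ Bianca: 10:00-11:35, 14:05-15:40.
Carol ∩ Hana ∩ Sofia ∩ Bianca ∩ Wendy: 10:00-11:35, 14:05-15:40.
Carol ∩ Hana ∩ Sofia ∩ Bianca ∩ Wendy ∩ Imani: 10:00-11:35, 14:05-15:40.
So the common availability across everyone is 10:00-11:35, 14:05-15:40.
Summing the common windows: 95 + 95 = 190 minutes.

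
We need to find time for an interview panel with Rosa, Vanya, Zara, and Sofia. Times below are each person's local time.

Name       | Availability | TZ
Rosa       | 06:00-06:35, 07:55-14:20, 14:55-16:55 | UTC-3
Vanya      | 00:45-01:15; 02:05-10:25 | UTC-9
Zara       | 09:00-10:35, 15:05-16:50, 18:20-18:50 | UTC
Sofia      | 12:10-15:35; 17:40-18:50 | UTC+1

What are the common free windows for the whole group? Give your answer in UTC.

16:40-16:50

Rosa in UTC: 09:00-09:35, 10:55-17:20, 17:55-19:55 (add 3h to convert from UTC-3).
Vanya in UTC: 09:45-10:15, 11:05-19:25 (add 9h to convert from UTC-9).
Zara in UTC: 09:00-10:35, 15:05-16:50, 18:20-18:50.
Sofia in UTC: 11:10-14:35, 16:40-17:50 (subtract 1h to convert from UTC+1).
Rosa ∩ Vanya: 11:05-17:20, 17:55-19:25.
Rosa ∩ Vanya ∩ Zara: 15:05-16:50, 18:20-18:50.
Rosa ∩ Vanya ∩ Zara ∩ Sofia: 16:40-16:50.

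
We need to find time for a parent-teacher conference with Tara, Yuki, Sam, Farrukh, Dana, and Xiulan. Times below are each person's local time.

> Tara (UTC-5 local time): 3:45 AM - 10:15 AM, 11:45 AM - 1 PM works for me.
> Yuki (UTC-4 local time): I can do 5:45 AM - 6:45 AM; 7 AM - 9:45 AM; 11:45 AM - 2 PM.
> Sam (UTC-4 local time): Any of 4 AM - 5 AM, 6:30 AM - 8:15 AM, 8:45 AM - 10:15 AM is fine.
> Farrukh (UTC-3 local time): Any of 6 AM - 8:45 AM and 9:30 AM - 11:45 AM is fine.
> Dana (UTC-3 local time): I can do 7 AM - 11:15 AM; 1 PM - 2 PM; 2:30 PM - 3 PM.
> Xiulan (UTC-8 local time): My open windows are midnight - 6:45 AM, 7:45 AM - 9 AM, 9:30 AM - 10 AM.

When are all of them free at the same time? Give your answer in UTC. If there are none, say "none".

10:30-10:45, 11:00-11:45, 12:45-13:45

Tara in UTC: 08:45-15:15, 16:45-18:00 (add 5h to convert from UTC-5).
Yuki in UTC: 09:45-10:45, 11:00-13:45, 15:45-18:00 (add 4h to convert from UTC-4).
Sam in UTC: 08:00-09:00, 10:30-12:15, 12:45-14:15 (add 4h to convert from UTC-4).
Farrukh in UTC: 09:00-11:45, 12:30-14:45 (add 3h to convert from UTC-3).
Dana in UTC: 10:00-14:15, 16:00-17:00, 17:30-18:00 (add 3h to convert from UTC-3).
Xiulan in UTC: 08:00-14:45, 15:45-17:00, 17:30-18:00 (add 8h to convert from UTC-8).
Tara ∩ Yuki: 09:45-10:45, 11:00-13:45, 16:45-18:00.
Tara ∩ Yuki ∩ Sam: 10:30-10:45, 11:00-12:15, 12:45-13:45.
Tara ∩ Yuki ∩ Sam ∩ Farrukh: 10:30-10:45, 11:00-11:45, 12:45-13:45.
Tara ∩ Yuki ∩ Sam ∩ Farrukh ∩ Dana: 10:30-10:45, 11:00-11:45, 12:45-13:45.
Tara ∩ Yuki ∩ Sam ∩ Farrukh ∩ Dana ∩ Xiulan: 10:30-10:45, 11:00-11:45, 12:45-13:45.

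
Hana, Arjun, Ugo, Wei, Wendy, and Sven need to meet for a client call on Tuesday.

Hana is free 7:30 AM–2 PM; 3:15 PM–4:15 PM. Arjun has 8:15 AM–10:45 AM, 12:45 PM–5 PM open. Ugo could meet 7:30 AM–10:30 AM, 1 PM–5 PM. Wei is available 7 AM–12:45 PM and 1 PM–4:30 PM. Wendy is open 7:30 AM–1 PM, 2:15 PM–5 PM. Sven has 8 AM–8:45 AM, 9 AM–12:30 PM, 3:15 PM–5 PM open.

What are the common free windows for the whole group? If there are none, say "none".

Hana ∩ Arjun: 08:15-10:45, 12:45-14:00, 15:15-16:15.
Hana ∩ Arjun ∩ Ugo: 08:15-10:30, 13:00-14:00, 15:15-16:15.
Hana ∩ Arjun ∩ Ugo ∩ Wei: 08:15-10:30, 13:00-14:00, 15:15-16:15.
Hana ∩ Arjun ∩ Ugo ∩ Wei ∩ Wendy: 08:15-10:30, 15:15-16:15.
Hana ∩ Arjun ∩ Ugo ∩ Wei ∩ Wendy ∩ Sven: 08:15-08:45, 09:00-10:30, 15:15-16:15.

08:15-08:45, 09:00-10:30, 15:15-16:15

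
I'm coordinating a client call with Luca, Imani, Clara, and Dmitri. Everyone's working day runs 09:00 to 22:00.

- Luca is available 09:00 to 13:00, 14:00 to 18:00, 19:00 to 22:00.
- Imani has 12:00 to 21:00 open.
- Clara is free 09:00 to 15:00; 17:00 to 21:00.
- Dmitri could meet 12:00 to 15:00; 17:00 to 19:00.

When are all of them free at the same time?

Luca ∩ Imani: 12:00-13:00, 14:00-18:00, 19:00-21:00.
Luca ∩ Imani ∩ Clara: 12:00-13:00, 14:00-15:00, 17:00-18:00, 19:00-21:00.
Luca ∩ Imani ∩ Clara ∩ Dmitri: 12:00-13:00, 14:00-15:00, 17:00-18:00.

12:00-13:00, 14:00-15:00, 17:00-18:00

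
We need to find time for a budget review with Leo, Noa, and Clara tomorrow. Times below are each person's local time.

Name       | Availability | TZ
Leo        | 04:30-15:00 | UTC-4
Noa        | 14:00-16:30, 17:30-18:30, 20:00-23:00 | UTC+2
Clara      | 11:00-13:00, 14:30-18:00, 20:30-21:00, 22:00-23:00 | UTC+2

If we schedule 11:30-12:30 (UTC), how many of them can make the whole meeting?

1

Leo in UTC: 08:30-19:00 (add 4h to convert from UTC-4).
Noa in UTC: 12:00-14:30, 15:30-16:30, 18:00-21:00 (subtract 2h to convert from UTC+2).
Clara in UTC: 09:00-11:00, 12:30-16:00, 18:30-19:00, 20:00-21:00 (subtract 2h to convert from UTC+2).
Leo can make the full 11:30-12:30 slot — that's 1.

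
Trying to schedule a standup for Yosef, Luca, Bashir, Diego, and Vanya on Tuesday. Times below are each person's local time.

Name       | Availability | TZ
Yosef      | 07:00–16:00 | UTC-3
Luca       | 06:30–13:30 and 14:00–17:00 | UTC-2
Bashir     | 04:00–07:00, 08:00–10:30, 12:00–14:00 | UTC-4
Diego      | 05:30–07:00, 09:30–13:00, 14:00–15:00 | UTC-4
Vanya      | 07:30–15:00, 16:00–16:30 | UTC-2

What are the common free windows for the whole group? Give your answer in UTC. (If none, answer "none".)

Yosef in UTC: 10:00-19:00 (add 3h to convert from UTC-3).
Luca in UTC: 08:30-15:30, 16:00-19:00 (add 2h to convert from UTC-2).
Bashir in UTC: 08:00-11:00, 12:00-14:30, 16:00-18:00 (add 4h to convert from UTC-4).
Diego in UTC: 09:30-11:00, 13:30-17:00, 18:00-19:00 (add 4h to convert from UTC-4).
Vanya in UTC: 09:30-17:00, 18:00-18:30 (add 2h to convert from UTC-2).
Yosef ∩ Luca: 10:00-15:30, 16:00-19:00.
Yosef ∩ Luca ∩ Bashir: 10:00-11:00, 12:00-14:30, 16:00-18:00.
Yosef ∩ Luca ∩ Bashir ∩ Diego: 10:00-11:00, 13:30-14:30, 16:00-17:00.
Yosef ∩ Luca ∩ Bashir ∩ Diego ∩ Vanya: 10:00-11:00, 13:30-14:30, 16:00-17:00.

10:00-11:00, 13:30-14:30, 16:00-17:00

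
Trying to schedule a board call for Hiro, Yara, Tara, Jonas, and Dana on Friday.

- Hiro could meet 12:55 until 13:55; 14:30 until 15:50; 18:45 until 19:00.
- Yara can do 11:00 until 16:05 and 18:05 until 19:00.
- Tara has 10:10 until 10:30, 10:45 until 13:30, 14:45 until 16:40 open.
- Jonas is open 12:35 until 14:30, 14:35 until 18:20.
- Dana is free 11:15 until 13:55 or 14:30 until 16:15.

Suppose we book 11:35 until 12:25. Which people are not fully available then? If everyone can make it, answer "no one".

Hiro, Jonas

Hiro: not fully free for 11:35-12:25. Yara: free for 11:35-12:25. Tara: free for 11:35-12:25. Jonas: not fully free for 11:35-12:25. Dana: free for 11:35-12:25.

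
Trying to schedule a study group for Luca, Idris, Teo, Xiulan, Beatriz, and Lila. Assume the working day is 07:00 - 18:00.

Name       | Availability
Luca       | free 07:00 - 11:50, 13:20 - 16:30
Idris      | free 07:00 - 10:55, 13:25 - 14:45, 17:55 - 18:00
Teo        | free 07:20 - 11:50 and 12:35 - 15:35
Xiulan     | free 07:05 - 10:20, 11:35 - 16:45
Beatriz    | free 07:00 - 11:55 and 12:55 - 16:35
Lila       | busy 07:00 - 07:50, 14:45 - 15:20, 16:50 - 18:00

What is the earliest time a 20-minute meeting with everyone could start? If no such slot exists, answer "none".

07:50

Luca free: 07:00-11:50, 13:20-16:30.
Idris free: 07:00-10:55, 13:25-14:45, 17:55-18:00.
Teo free: 07:20-11:50, 12:35-15:35.
Xiulan free: 07:05-10:20, 11:35-16:45.
Beatriz free: 07:00-11:55, 12:55-16:35.
Lila free: 07:50-14:45, 15:20-16:50 (invert busy blocks within the working day).
Luca ∩ Idris: 07:00-10:55, 13:25-14:45.
Luca ∩ Idris ∩ Teo: 07:20-10:55, 13:25-14:45.
Luca ∩ Idris ∩ Teo ∩ Xiulan: 07:20-10:20, 13:25-14:45.
Luca ∩ Idris ∩ Teo ∩ Xiulan ∩ Beatriz: 07:20-10:20, 13:25-14:45.
Luca ∩ Idris ∩ Teo ∩ Xiulan ∩ Beatriz ∩ Lila: 07:50-10:20, 13:25-14:45.
The first common window of at least 20 minutes is 07:50-10:20, so the earliest start is 07:50.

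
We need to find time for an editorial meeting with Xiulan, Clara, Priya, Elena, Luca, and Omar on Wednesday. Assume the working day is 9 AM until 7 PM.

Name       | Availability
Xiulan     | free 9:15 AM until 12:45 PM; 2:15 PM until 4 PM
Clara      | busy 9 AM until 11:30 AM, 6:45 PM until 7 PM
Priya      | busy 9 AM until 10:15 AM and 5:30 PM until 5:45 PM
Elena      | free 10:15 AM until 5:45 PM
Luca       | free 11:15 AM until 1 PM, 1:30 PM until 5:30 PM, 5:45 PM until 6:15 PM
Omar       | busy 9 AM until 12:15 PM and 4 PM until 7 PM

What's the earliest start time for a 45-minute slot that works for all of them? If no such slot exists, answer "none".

14:15

Xiulan free: 09:15-12:45, 14:15-16:00.
Clara free: 11:30-18:45 (invert busy blocks within the working day).
Priya free: 10:15-17:30, 17:45-19:00 (invert busy blocks within the working day).
Elena free: 10:15-17:45.
Luca free: 11:15-13:00, 13:30-17:30, 17:45-18:15.
Omar free: 12:15-16:00 (invert busy blocks within the working day).
Xiulan ∩ Clara: 11:30-12:45, 14:15-16:00.
Xiulan ∩ Clara ∩ Priya: 11:30-12:45, 14:15-16:00.
Xiulan ∩ Clara ∩ Priya ∩ Elena: 11:30-12:45, 14:15-16:00.
Xiulan ∩ Clara ∩ Priya ∩ Elena ∩ Luca: 11:30-12:45, 14:15-16:00.
Xiulan ∩ Clara ∩ Priya ∩ Elena ∩ Luca ∩ Omar: 12:15-12:45, 14:15-16:00.
The first common window of at least 45 minutes is 14:15-16:00, so the earliest start is 14:15.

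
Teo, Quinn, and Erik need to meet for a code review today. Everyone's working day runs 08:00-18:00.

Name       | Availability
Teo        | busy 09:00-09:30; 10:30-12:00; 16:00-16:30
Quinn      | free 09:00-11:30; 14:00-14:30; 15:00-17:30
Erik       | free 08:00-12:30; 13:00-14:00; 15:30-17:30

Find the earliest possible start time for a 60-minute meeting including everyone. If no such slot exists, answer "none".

Teo free: 08:00-09:00, 09:30-10:30, 12:00-16:00, 16:30-18:00 (invert busy blocks within the working day).
Quinn free: 09:00-11:30, 14:00-14:30, 15:00-17:30.
Erik free: 08:00-12:30, 13:00-14:00, 15:30-17:30.
Teo ∩ Quinn: 09:30-10:30, 14:00-14:30, 15:00-16:00, 16:30-17:30.
Teo ∩ Quinn ∩ Erik: 09:30-10:30, 15:30-16:00, 16:30-17:30.
So the common availability across everyone is 09:30-10:30, 15:30-16:00, 16:30-17:30.
The first common window of at least 60 minutes is 09:30-10:30, so the earliest start is 09:30.

09:30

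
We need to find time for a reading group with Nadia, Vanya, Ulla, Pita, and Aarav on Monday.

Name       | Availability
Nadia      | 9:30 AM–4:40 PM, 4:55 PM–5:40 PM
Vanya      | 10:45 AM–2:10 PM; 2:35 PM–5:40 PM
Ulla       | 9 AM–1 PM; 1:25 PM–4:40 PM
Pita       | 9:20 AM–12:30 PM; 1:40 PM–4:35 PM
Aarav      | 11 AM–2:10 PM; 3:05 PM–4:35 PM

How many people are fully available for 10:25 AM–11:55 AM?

3

Nadia, Ulla, and Pita can make the full 10:25-11:55 slot — that's 3.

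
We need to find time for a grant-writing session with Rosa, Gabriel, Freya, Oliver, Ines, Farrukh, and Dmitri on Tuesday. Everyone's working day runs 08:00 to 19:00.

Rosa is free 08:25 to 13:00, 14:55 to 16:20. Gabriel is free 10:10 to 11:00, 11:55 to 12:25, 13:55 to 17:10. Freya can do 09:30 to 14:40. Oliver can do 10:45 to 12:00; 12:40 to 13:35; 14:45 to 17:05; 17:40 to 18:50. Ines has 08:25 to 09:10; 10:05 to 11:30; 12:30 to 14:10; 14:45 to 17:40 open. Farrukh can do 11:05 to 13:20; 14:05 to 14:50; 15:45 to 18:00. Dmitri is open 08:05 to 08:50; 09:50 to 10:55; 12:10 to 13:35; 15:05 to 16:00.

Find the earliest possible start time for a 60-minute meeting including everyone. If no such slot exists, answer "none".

Rosa ∩ Gabriel: 10:10-11:00, 11:55-12:25, 14:55-16:20.
Rosa ∩ Gabriel ∩ Freya: 10:10-11:00, 11:55-12:25.
Rosa ∩ Gabriel ∩ Freya ∩ Oliver: 10:45-11:00, 11:55-12:00.
Rosa ∩ Gabriel ∩ Freya ∩ Oliver ∩ Ines: 10:45-11:00.
Rosa ∩ Gabriel ∩ Freya ∩ Oliver ∩ Ines ∩ Farrukh: ∅.
Rosa ∩ Gabriel ∩ Freya ∩ Oliver ∩ Ines ∩ Farrukh ∩ Dmitri: ∅.
There is no time when everyone is free.
No common window is at least 60 minutes long.

none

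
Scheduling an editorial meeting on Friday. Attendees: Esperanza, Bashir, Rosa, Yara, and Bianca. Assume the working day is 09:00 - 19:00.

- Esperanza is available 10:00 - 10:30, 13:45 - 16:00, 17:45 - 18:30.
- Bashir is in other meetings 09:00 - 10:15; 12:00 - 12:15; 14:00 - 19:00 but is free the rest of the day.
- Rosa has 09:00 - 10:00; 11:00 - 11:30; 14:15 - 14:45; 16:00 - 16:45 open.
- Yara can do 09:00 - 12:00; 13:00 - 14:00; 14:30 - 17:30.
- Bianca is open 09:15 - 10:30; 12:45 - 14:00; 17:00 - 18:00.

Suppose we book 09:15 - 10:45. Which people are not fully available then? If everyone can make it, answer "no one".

Bashir, Bianca, Esperanza, Rosa

Esperanza free: 10:00-10:30, 13:45-16:00, 17:45-18:30.
Bashir free: 10:15-12:00, 12:15-14:00 (invert busy blocks within the working day).
Rosa free: 09:00-10:00, 11:00-11:30, 14:15-14:45, 16:00-16:45.
Yara free: 09:00-12:00, 13:00-14:00, 14:30-17:30.
Bianca free: 09:15-10:30, 12:45-14:00, 17:00-18:00.
Esperanza: not fully free for 09:15-10:45. Bashir: not fully free for 09:15-10:45. Rosa: not fully free for 09:15-10:45. Yara: free for 09:15-10:45. Bianca: not fully free for 09:15-10:45.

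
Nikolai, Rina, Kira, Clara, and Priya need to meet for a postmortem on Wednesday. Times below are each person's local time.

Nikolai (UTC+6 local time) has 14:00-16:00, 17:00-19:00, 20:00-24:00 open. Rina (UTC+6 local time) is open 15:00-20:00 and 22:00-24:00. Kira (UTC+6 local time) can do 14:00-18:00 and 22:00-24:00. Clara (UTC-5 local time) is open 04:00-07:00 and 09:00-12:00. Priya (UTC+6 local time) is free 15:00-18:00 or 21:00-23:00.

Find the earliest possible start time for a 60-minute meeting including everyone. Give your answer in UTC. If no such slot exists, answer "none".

09:00

Nikolai in UTC: 08:00-10:00, 11:00-13:00, 14:00-18:00 (subtract 6h to convert from UTC+6).
Rina in UTC: 09:00-14:00, 16:00-18:00 (subtract 6h to convert from UTC+6).
Kira in UTC: 08:00-12:00, 16:00-18:00 (subtract 6h to convert from UTC+6).
Clara in UTC: 09:00-12:00, 14:00-17:00 (add 5h to convert from UTC-5).
Priya in UTC: 09:00-12:00, 15:00-17:00 (subtract 6h to convert from UTC+6).
Nikolai ∩ Rina: 09:00-10:00, 11:00-13:00, 16:00-18:00.
Nikolai ∩ Rina ∩ Kira: 09:00-10:00, 11:00-12:00, 16:00-18:00.
Nikolai ∩ Rina ∩ Kira ∩ Clara: 09:00-10:00, 11:00-12:00, 16:00-17:00.
Nikolai ∩ Rina ∩ Kira ∩ Clara ∩ Priya: 09:00-10:00, 11:00-12:00, 16:00-17:00.
The first common window of at least 60 minutes is 09:00-10:00, so the earliest start is 09:00.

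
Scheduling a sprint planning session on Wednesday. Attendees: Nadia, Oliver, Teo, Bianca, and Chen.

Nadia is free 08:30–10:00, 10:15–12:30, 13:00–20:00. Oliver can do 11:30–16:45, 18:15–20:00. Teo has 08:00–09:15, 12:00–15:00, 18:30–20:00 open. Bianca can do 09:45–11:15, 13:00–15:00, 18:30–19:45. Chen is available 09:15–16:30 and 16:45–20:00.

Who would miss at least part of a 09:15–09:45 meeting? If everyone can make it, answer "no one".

Bianca, Oliver, Teo

Nadia: free for 09:15-09:45. Oliver: not fully free for 09:15-09:45. Teo: not fully free for 09:15-09:45. Bianca: not fully free for 09:15-09:45. Chen: free for 09:15-09:45.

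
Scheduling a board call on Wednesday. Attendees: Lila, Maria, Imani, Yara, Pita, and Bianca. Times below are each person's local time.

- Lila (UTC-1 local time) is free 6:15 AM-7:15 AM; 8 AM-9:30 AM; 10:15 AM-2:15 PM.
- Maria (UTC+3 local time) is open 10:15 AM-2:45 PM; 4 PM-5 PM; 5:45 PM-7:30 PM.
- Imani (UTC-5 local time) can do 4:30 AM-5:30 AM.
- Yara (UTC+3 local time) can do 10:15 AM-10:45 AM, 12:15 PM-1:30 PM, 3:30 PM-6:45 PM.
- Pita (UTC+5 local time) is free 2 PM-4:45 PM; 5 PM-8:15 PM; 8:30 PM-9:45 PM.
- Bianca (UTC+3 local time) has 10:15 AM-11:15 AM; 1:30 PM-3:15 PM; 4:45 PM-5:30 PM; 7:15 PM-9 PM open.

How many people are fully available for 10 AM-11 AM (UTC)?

2

Lila in UTC: 07:15-08:15, 09:00-10:30, 11:15-15:15 (add 1h to convert from UTC-1).
Maria in UTC: 07:15-11:45, 13:00-14:00, 14:45-16:30 (subtract 3h to convert from UTC+3).
Imani in UTC: 09:30-10:30 (add 5h to convert from UTC-5).
Yara in UTC: 07:15-07:45, 09:15-10:30, 12:30-15:45 (subtract 3h to convert from UTC+3).
Pita in UTC: 09:00-11:45, 12:00-15:15, 15:30-16:45 (subtract 5h to convert from UTC+5).
Bianca in UTC: 07:15-08:15, 10:30-12:15, 13:45-14:30, 16:15-18:00 (subtract 3h to convert from UTC+3).
Maria and Pita can make the full 10:00-11:00 slot — that's 2.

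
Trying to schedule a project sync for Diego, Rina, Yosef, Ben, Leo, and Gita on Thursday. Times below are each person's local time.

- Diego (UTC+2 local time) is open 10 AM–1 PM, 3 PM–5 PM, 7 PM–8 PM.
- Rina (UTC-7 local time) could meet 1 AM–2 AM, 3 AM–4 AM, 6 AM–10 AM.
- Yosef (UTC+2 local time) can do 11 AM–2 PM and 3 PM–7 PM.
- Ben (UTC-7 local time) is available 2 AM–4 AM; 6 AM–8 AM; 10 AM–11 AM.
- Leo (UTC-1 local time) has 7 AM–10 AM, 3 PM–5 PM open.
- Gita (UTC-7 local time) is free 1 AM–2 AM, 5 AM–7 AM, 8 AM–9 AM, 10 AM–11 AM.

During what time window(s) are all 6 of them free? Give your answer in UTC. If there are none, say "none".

none

Diego in UTC: 08:00-11:00, 13:00-15:00, 17:00-18:00 (subtract 2h to convert from UTC+2).
Rina in UTC: 08:00-09:00, 10:00-11:00, 13:00-17:00 (add 7h to convert from UTC-7).
Yosef in UTC: 09:00-12:00, 13:00-17:00 (subtract 2h to convert from UTC+2).
Ben in UTC: 09:00-11:00, 13:00-15:00, 17:00-18:00 (add 7h to convert from UTC-7).
Leo in UTC: 08:00-11:00, 16:00-18:00 (add 1h to convert from UTC-1).
Gita in UTC: 08:00-09:00, 12:00-14:00, 15:00-16:00, 17:00-18:00 (add 7h to convert from UTC-7).
Diego ∩ Rina: 08:00-09:00, 10:00-11:00, 13:00-15:00.
Diego ∩ Rina ∩ Yosef: 10:00-11:00, 13:00-15:00.
Diego ∩ Rina ∩ Yosef ∩ Ben: 10:00-11:00, 13:00-15:00.
Diego ∩ Rina ∩ Yosef ∩ Ben ∩ Leo: 10:00-11:00.
Diego ∩ Rina ∩ Yosef ∩ Ben ∩ Leo ∩ Gita: ∅.
There is no time when everyone is free.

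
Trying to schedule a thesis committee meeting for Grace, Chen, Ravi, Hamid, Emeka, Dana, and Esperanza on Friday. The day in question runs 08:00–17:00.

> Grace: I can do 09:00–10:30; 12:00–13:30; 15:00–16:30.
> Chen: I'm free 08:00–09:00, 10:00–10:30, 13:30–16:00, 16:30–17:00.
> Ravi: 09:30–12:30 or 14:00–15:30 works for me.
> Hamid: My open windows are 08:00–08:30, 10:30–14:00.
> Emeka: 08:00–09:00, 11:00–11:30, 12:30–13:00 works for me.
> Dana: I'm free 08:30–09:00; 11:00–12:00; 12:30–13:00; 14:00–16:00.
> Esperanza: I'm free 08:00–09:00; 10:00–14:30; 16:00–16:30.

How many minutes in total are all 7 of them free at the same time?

Grace ∩ Chen: 10:00-10:30, 15:00-16:00.
Grace ∩ Chen ∩ Ravi: 10:00-10:30, 15:00-15:30.
Grace ∩ Chen ∩ Ravi ∩ Hamid: ∅.
Grace ∩ Chen ∩ Ravi ∩ Hamid ∩ Emeka: ∅.
Grace ∩ Chen ∩ Ravi ∩ Hamid ∩ Emeka ∩ Dana: ∅.
Grace ∩ Chen ∩ Ravi ∩ Hamid ∩ Emeka ∩ Dana ∩ Esperanza: ∅.
There is no time when everyone is free.
There is no common window, so the total is 0 minutes.

0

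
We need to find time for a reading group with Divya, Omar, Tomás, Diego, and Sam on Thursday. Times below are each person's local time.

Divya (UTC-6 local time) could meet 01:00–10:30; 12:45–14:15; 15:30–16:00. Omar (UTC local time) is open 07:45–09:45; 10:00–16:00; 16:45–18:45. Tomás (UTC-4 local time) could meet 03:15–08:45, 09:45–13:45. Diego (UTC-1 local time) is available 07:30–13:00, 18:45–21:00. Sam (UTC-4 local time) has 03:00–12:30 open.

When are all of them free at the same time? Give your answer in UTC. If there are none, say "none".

08:30-09:45, 10:00-12:45, 13:45-14:00

Divya in UTC: 07:00-16:30, 18:45-20:15, 21:30-22:00 (add 6h to convert from UTC-6).
Omar in UTC: 07:45-09:45, 10:00-16:00, 16:45-18:45.
Tomás in UTC: 07:15-12:45, 13:45-17:45 (add 4h to convert from UTC-4).
Diego in UTC: 08:30-14:00, 19:45-22:00 (add 1h to convert from UTC-1).
Sam in UTC: 07:00-16:30 (add 4h to convert from UTC-4).
Divya ∩ Omar: 07:45-09:45, 10:00-16:00.
Divya ∩ Omar ∩ Tomás: 07:45-09:45, 10:00-12:45, 13:45-16:00.
Divya ∩ Omar ∩ Tomás ∩ Diego: 08:30-09:45, 10:00-12:45, 13:45-14:00.
Divya ∩ Omar ∩ Tomás ∩ Diego ∩ Sam: 08:30-09:45, 10:00-12:45, 13:45-14:00.
Those are the intersection windows.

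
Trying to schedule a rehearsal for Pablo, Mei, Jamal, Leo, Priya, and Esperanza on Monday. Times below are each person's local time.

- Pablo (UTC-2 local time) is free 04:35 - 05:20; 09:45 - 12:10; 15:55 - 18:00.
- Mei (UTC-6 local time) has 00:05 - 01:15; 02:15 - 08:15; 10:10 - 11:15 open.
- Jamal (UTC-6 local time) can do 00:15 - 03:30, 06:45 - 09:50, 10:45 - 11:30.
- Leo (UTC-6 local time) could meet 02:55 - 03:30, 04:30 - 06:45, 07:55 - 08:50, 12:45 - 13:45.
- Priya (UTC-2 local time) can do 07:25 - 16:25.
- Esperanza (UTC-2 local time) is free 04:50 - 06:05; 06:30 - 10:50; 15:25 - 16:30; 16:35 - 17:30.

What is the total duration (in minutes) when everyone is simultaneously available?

Pablo in UTC: 06:35-07:20, 11:45-14:10, 17:55-20:00 (add 2h to convert from UTC-2).
Mei in UTC: 06:05-07:15, 08:15-14:15, 16:10-17:15 (add 6h to convert from UTC-6).
Jamal in UTC: 06:15-09:30, 12:45-15:50, 16:45-17:30 (add 6h to convert from UTC-6).
Leo in UTC: 08:55-09:30, 10:30-12:45, 13:55-14:50, 18:45-19:45 (add 6h to convert from UTC-6).
Priya in UTC: 09:25-18:25 (add 2h to convert from UTC-2).
Esperanza in UTC: 06:50-08:05, 08:30-12:50, 17:25-18:30, 18:35-19:30 (add 2h to convert from UTC-2).
Pablo ∩ Mei: 06:35-07:15, 11:45-14:10.
Pablo ∩ Mei ∩ Jamal: 06:35-07:15, 12:45-14:10.
Pablo ∩ Mei ∩ Jamal ∩ Leo: 13:55-14:10.
Pablo ∩ Mei ∩ Jamal ∩ Leo ∩ Priya: 13:55-14:10.
Pablo ∩ Mei ∩ Jamal ∩ Leo ∩ Priya ∩ Esperanza: ∅.
There is no time when everyone is free.
There is no common window, so the total is 0 minutes.

0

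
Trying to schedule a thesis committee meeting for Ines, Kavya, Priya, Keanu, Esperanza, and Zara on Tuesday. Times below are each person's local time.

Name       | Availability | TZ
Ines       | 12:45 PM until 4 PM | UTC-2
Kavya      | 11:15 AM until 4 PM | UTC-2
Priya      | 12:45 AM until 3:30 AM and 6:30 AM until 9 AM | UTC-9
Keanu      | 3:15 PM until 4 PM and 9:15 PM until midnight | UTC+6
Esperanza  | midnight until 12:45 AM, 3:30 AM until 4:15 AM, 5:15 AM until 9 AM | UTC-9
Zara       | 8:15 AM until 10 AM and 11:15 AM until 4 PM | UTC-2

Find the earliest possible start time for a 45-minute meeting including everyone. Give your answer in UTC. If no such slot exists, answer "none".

Ines in UTC: 14:45-18:00 (add 2h to convert from UTC-2).
Kavya in UTC: 13:15-18:00 (add 2h to convert from UTC-2).
Priya in UTC: 09:45-12:30, 15:30-18:00 (add 9h to convert from UTC-9).
Keanu in UTC: 09:15-10:00, 15:15-18:00 (subtract 6h to convert from UTC+6).
Esperanza in UTC: 09:00-09:45, 12:30-13:15, 14:15-18:00 (add 9h to convert from UTC-9).
Zara in UTC: 10:15-12:00, 13:15-18:00 (add 2h to convert from UTC-2).
Ines ∩ Kavya: 14:45-18:00.
Ines ∩ Kavya ∩ Priya: 15:30-18:00.
Ines ∩ Kavya ∩ Priya ∩ Keanu: 15:30-18:00.
Ines ∩ Kavya ∩ Priya ∩ Keanu ∩ Esperanza: 15:30-18:00.
Ines ∩ Kavya ∩ Priya ∩ Keanu ∩ Esperanza ∩ Zara: 15:30-18:00.
So the common availability across everyone is 15:30-18:00.
The first common window of at least 45 minutes is 15:30-18:00, so the earliest start is 15:30.

15:30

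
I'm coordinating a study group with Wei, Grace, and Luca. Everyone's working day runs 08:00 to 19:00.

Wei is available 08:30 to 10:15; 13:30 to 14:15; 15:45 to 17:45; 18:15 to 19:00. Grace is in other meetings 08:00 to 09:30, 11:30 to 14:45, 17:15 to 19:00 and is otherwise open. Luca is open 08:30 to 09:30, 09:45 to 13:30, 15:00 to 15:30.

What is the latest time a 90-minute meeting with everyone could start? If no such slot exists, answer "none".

Wei free: 08:30-10:15, 13:30-14:15, 15:45-17:45, 18:15-19:00.
Grace free: 09:30-11:30, 14:45-17:15 (invert busy blocks within the working day).
Luca free: 08:30-09:30, 09:45-13:30, 15:00-15:30.
Wei ∩ Grace: 09:30-10:15, 15:45-17:15.
Wei ∩ Grace ∩ Luca: 09:45-10:15.
Those are the intersection windows.
No common window is at least 90 minutes long.

none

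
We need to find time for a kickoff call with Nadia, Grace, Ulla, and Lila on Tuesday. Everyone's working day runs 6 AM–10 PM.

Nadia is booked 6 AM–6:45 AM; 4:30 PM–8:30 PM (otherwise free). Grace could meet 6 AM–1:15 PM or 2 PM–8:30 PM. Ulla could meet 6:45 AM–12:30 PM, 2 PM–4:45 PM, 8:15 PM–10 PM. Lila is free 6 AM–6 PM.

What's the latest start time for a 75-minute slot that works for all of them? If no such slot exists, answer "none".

15:15

Nadia free: 06:45-16:30, 20:30-22:00 (invert busy blocks within the working day).
Grace free: 06:00-13:15, 14:00-20:30.
Ulla free: 06:45-12:30, 14:00-16:45, 20:15-22:00.
Lila free: 06:00-18:00.
Nadia ∩ Grace: 06:45-13:15, 14:00-16:30.
Nadia ∩ Grace ∩ Ulla: 06:45-12:30, 14:00-16:30.
Nadia ∩ Grace ∩ Ulla ∩ Lila: 06:45-12:30, 14:00-16:30.
The last common window of at least 75 minutes is 14:00-16:30; a 75-minute meeting can start as late as 15:15 and still end by 16:30.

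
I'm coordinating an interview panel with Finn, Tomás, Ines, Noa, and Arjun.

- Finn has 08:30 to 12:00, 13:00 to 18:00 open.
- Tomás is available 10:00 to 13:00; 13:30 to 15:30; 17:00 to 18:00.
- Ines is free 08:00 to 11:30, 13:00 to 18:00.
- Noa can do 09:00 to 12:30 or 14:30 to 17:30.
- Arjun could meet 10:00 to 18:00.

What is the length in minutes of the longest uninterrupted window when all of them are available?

Finn ∩ Tomás: 10:00-12:00, 13:30-15:30, 17:00-18:00.
Finn ∩ Tomás ∩ Ines: 10:00-11:30, 13:30-15:30, 17:00-18:00.
Finn ∩ Tomás ∩ Ines ∩ Noa: 10:00-11:30, 14:30-15:30, 17:00-17:30.
Finn ∩ Tomás ∩ Ines ∩ Noa ∩ Arjun: 10:00-11:30, 14:30-15:30, 17:00-17:30.
So the common availability across everyone is 10:00-11:30, 14:30-15:30, 17:00-17:30.
The longest is 10:00-11:30 at 90 minutes.

90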